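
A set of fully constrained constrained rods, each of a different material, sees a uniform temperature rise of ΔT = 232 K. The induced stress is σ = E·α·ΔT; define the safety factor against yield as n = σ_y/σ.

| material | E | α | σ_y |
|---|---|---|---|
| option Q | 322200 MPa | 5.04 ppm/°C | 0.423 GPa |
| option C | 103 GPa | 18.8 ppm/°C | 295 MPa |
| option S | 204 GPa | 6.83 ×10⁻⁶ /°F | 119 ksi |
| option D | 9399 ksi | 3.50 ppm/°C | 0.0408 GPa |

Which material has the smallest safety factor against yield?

option C

In consistent units (E in GPa, α in ×10⁻⁶/K, σ_y in MPa):
  option Q: E = 322.2, α = 5.04, σ_y = 423.0 → σ = 377 MPa, n = 1.12
  option C: E = 103.0, α = 18.8, σ_y = 295.0 → σ = 449 MPa, n = 0.657
  option S: E = 204.0, α = 12.3, σ_y = 820.5 → σ = 582 MPa, n = 1.41
  option D: E = 64.80, α = 3.50, σ_y = 40.80 → σ = 52.6 MPa, n = 0.775
Option C has the lowest safety factor, n = 0.657.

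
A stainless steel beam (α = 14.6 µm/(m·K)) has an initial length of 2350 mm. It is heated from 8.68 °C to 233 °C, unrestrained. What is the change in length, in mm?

ΔT = 233 − 8.68 = 224.3 K.
ΔL = α·L₀·ΔT = 14.6×10⁻⁶ × 2350 mm × 224.3 K = 7.70 mm.

7.70 mm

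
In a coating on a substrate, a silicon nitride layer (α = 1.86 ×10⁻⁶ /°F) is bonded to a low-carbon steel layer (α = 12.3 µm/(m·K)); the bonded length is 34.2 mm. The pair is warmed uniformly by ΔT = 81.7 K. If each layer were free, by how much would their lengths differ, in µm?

25.0 µm

silicon nitride: α = 1.86×10⁻⁶/°F × 9/5 = 3.35×10⁻⁶/K.
Δα = |3.35 − 12.3|×10⁻⁶/K = 8.95×10⁻⁶/K.
ΔL_mismatch = Δα·L·ΔT = 8.95×10⁻⁶ × 34.2 mm × 81.7 K = 25.0 µm.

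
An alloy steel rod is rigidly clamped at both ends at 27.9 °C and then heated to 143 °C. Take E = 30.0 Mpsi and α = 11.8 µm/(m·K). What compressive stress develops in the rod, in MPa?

281 MPa

E = 30.0 Mpsi = 206.8 GPa.
ΔT = 115.1 K. Constrained thermal stress σ = E·α·ΔT = 206.8×10³ MPa × 11.8×10⁻⁶ × 115.1 = 281 MPa (compressive).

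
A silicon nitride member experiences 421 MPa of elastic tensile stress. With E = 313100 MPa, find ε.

E = 313100 MPa = 313.1 GPa = 313100 MPa.
ε = σ/E = 421 / 313100 = 1.34×10⁻³.

1.34×10⁻³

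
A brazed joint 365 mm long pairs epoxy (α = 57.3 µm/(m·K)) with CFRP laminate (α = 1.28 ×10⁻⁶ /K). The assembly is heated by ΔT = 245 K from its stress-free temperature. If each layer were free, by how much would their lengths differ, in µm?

5010 µm

Δα = |57.3 − 1.28|×10⁻⁶/K = 56.0×10⁻⁶/K.
ΔL_mismatch = Δα·L·ΔT = 56.0×10⁻⁶ × 365.0 mm × 245.0 K = 5010 µm.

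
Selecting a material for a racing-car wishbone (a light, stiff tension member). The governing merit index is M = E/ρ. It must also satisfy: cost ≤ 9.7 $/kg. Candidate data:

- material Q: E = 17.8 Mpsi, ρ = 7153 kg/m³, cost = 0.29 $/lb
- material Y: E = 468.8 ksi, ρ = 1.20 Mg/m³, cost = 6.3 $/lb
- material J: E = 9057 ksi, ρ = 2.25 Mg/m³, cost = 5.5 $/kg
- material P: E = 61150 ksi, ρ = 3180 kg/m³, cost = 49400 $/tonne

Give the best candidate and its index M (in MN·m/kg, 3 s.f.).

Screen on constraints: cost ≤ 9.7 $/kg. Survivors: material Q, material J.
In SI units:
  material Q: E = 122.7 GPa, ρ = 7153 kg/m³
  material J: E = 62.45 GPa, ρ = 2250 kg/m³
  material J: M = 27.8 MN·m/kg
  material Q: M = 17.2 MN·m/kg
Material J has the largest M.

material J, M = 27.8 MN·m/kg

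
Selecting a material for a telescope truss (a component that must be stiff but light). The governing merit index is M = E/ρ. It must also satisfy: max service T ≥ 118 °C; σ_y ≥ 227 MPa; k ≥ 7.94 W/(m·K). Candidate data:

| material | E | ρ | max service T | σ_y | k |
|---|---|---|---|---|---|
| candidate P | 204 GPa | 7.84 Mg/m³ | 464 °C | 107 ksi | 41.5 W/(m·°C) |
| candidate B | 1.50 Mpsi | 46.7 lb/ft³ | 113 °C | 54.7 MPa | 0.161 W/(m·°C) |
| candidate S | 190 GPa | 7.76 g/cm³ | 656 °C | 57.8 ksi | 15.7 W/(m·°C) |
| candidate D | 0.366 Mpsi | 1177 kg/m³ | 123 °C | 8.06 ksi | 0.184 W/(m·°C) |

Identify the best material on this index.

Screen on constraints: max service T ≥ 118 °C; σ_y ≥ 227 MPa; k ≥ 7.94 W/(m·K). Survivors: candidate P, candidate S.
Convert each candidate to consistent units, then evaluate M:
  candidate P: E = 204.0 GPa, ρ = 7840 kg/m³
  candidate S: E = 190.0 GPa, ρ = 7760 kg/m³
  candidate P: M = 26.0 MN·m/kg
  candidate S: M = 24.5 MN·m/kg
Candidate P has the largest M.

candidate P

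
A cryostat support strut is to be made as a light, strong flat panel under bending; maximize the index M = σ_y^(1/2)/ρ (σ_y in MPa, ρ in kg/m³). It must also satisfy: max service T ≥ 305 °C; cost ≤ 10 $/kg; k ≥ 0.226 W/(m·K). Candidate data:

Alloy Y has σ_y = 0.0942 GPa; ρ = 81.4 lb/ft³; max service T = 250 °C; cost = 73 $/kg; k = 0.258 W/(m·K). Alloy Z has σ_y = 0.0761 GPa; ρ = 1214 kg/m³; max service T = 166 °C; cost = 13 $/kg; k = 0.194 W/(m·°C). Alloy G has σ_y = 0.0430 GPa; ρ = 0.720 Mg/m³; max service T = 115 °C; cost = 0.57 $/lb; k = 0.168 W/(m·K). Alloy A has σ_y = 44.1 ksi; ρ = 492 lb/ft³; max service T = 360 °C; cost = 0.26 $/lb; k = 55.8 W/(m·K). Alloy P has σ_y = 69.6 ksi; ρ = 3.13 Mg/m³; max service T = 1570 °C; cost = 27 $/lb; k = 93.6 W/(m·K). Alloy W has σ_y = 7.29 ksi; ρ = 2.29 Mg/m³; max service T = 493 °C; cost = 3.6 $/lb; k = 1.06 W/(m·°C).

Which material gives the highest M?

Screen on constraints: max service T ≥ 305 °C; cost ≤ 10 $/kg; k ≥ 0.226 W/(m·K). Survivors: alloy A, alloy W.
In SI units:
  alloy A: σ_y = 304.1 MPa, ρ = 7881 kg/m³
  alloy W: σ_y = 50.26 MPa, ρ = 2290 kg/m³
  alloy W: M = 3.10×10⁻³
  alloy A: M = 2.21×10⁻³
The maximum is for alloy W.

alloy W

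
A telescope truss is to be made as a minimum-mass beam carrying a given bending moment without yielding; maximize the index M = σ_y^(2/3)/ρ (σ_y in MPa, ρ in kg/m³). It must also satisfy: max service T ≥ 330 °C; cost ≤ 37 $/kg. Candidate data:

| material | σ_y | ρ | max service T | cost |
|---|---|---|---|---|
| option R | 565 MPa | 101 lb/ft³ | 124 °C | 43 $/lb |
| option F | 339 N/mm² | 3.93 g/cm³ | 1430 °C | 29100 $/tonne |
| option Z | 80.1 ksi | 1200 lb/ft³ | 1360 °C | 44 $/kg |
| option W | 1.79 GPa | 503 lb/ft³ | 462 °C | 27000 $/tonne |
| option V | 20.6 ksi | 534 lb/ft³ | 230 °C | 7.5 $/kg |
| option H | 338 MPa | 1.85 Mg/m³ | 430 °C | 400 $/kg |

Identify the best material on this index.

option W

Screen on constraints: max service T ≥ 330 °C; cost ≤ 37 $/kg. Survivors: option F, option W.
After converting to SI:
  option F: σ_y = 339.0 MPa, ρ = 3930 kg/m³
  option W: σ_y = 1790 MPa, ρ = 8057 kg/m³
  option W: M = 18.3×10⁻³
  option F: M = 12.4×10⁻³
Highest index: option W.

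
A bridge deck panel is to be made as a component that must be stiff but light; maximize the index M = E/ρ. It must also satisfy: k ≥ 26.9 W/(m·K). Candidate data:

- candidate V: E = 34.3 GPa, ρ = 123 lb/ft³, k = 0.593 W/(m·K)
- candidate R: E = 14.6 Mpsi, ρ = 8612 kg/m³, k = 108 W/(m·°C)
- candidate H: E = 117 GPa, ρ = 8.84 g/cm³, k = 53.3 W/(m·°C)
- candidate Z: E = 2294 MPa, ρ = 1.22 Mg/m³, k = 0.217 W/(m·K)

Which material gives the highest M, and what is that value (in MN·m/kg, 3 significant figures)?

candidate H, M = 13.2 MN·m/kg

Screen on constraints: k ≥ 26.9 W/(m·K). Survivors: candidate R, candidate H.
Putting every candidate on a common basis:
  candidate R: E = 100.7 GPa, ρ = 8612 kg/m³
  candidate H: E = 117.0 GPa, ρ = 8840 kg/m³
  candidate H: M = 13.2 MN·m/kg
  candidate R: M = 11.7 MN·m/kg
Highest index: candidate H.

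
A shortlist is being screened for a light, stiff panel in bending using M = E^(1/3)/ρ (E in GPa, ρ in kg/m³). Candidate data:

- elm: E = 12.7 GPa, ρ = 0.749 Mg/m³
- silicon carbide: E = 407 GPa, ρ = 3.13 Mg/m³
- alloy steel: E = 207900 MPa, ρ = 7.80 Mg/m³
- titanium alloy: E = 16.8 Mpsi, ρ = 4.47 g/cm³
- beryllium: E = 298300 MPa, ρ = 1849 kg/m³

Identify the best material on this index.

beryllium

Putting every candidate on a common basis:
  elm: E = 12.70 GPa, ρ = 749.0 kg/m³
  silicon carbide: E = 407.0 GPa, ρ = 3130 kg/m³
  alloy steel: E = 207.9 GPa, ρ = 7800 kg/m³
  titanium alloy: E = 115.8 GPa, ρ = 4470 kg/m³
  beryllium: E = 298.3 GPa, ρ = 1849 kg/m³
  beryllium: M = 3.61×10⁻³
  elm: M = 3.11×10⁻³
  silicon carbide: M = 2.37×10⁻³
  titanium alloy: M = 1.09×10⁻³
  alloy steel: M = 0.759×10⁻³
Beryllium ranks first.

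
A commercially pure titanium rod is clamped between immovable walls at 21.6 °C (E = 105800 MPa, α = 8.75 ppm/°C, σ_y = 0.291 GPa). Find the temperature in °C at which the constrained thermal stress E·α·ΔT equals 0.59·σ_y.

E = 105800 MPa = 105.8 GPa.
σ_y = 0.291 GPa = 291.0 MPa.
E·α·ΔT = 171.7 MPa ⇒ ΔT = 171.7 / (105.8×10³ × 8.75×10⁻⁶) = 185.5 K.
T = 21.6 + 185.5 = 207.1 °C.

207 °C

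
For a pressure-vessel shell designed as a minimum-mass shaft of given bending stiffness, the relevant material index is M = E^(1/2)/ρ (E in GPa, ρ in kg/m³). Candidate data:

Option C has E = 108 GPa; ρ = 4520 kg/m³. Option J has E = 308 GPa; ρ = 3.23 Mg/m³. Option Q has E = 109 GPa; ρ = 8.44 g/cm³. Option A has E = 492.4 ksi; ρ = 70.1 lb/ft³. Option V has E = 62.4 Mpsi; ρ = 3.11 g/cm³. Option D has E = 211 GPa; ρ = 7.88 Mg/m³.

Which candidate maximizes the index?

Normalizing units and computing the index:
  option C: E = 108.0 GPa, ρ = 4520 kg/m³
  option J: E = 308.0 GPa, ρ = 3230 kg/m³
  option Q: E = 109.0 GPa, ρ = 8440 kg/m³
  option A: E = 3.395 GPa, ρ = 1123 kg/m³
  option V: E = 430.2 GPa, ρ = 3110 kg/m³
  option D: E = 211.0 GPa, ρ = 7880 kg/m³
  option V: M = 6.67×10⁻³
  option J: M = 5.43×10⁻³
  option C: M = 2.30×10⁻³
  option D: M = 1.84×10⁻³
  option A: M = 1.64×10⁻³
  option Q: M = 1.24×10⁻³
Option V has the largest M.

option V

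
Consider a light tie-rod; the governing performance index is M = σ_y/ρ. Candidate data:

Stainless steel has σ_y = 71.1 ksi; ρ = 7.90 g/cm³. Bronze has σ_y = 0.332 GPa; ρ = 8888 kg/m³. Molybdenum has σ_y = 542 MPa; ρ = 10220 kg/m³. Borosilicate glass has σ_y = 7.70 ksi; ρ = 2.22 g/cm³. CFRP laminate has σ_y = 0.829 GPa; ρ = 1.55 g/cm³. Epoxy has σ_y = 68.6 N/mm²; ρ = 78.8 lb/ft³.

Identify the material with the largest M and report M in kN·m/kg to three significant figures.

CFRP laminate, M = 535 kN·m/kg

After converting to SI:
  stainless steel: σ_y = 490.2 MPa, ρ = 7900 kg/m³
  bronze: σ_y = 332.0 MPa, ρ = 8888 kg/m³
  molybdenum: σ_y = 542.0 MPa, ρ = 10220 kg/m³
  borosilicate glass: σ_y = 53.09 MPa, ρ = 2220 kg/m³
  CFRP laminate: σ_y = 829.0 MPa, ρ = 1550 kg/m³
  epoxy: σ_y = 68.60 MPa, ρ = 1262 kg/m³
  CFRP laminate: M = 535 kN·m/kg
  stainless steel: M = 62.1 kN·m/kg
  epoxy: M = 54.3 kN·m/kg
  molybdenum: M = 53.0 kN·m/kg
  bronze: M = 37.4 kN·m/kg
  borosilicate glass: M = 23.9 kN·m/kg
The maximum is for CFRP laminate.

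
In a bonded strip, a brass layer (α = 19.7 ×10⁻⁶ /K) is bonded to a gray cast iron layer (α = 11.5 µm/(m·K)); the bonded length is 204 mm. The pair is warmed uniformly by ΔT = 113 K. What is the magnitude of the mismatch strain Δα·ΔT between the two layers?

9.27×10⁻⁴

Δα = |19.7 − 11.5|×10⁻⁶/K = 8.20×10⁻⁶/K.
Mismatch strain = Δα·ΔT = 8.20×10⁻⁶ × 113.0 = 9.27×10⁻⁴.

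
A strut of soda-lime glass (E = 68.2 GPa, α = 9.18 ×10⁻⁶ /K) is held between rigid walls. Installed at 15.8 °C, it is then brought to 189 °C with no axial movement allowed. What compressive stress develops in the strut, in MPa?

108 MPa

ΔT = 173.2 K. Constrained thermal stress σ = E·α·ΔT = 68.20×10³ MPa × 9.18×10⁻⁶ × 173.2 = 108 MPa (compressive).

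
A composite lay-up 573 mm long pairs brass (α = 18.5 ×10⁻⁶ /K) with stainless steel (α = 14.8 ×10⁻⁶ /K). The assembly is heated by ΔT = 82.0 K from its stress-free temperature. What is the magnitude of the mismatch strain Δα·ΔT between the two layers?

3.03×10⁻⁴

Δα = |18.5 − 14.8|×10⁻⁶/K = 3.70×10⁻⁶/K.
Mismatch strain = Δα·ΔT = 3.70×10⁻⁶ × 82.0 = 3.03×10⁻⁴.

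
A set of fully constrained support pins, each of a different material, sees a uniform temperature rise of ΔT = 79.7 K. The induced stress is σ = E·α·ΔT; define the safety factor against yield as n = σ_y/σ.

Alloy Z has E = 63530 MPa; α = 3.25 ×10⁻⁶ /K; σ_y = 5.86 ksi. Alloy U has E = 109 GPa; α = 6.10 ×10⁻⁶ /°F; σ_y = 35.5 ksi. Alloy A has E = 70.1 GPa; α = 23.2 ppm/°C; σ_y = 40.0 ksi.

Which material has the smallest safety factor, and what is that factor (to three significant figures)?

Per material, after unit conversion:
  alloy Z: E = 63.53, α = 3.25, σ_y = 40.40 → σ = 16.5 MPa, n = 2.46
  alloy U: E = 109.0, α = 11.0, σ_y = 244.8 → σ = 95.4 MPa, n = 2.57
  alloy A: E = 70.10, α = 23.2, σ_y = 275.8 → σ = 130 MPa, n = 2.13
The minimum is alloy A at n = 2.13.

alloy A, n = 2.13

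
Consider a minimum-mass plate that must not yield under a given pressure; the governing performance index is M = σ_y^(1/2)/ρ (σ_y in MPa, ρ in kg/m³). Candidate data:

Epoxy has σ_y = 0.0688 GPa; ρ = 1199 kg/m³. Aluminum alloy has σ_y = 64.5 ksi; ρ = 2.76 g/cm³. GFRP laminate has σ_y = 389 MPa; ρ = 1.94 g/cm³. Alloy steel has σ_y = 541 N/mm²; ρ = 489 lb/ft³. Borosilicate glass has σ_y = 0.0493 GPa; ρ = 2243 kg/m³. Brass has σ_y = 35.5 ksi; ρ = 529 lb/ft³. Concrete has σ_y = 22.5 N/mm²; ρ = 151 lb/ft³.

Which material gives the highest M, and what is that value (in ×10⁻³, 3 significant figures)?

GFRP laminate, M = 10.2×10⁻³

Convert each candidate to consistent units, then evaluate M:
  epoxy: σ_y = 68.80 MPa, ρ = 1199 kg/m³
  aluminum alloy: σ_y = 444.7 MPa, ρ = 2760 kg/m³
  GFRP laminate: σ_y = 389.0 MPa, ρ = 1940 kg/m³
  alloy steel: σ_y = 541.0 MPa, ρ = 7833 kg/m³
  borosilicate glass: σ_y = 49.30 MPa, ρ = 2243 kg/m³
  brass: σ_y = 244.8 MPa, ρ = 8474 kg/m³
  concrete: σ_y = 22.50 MPa, ρ = 2419 kg/m³
  GFRP laminate: M = 10.2×10⁻³
  aluminum alloy: M = 7.64×10⁻³
  epoxy: M = 6.92×10⁻³
  borosilicate glass: M = 3.13×10⁻³
  alloy steel: M = 2.97×10⁻³
  concrete: M = 1.96×10⁻³
  brass: M = 1.85×10⁻³
GFRP laminate ranks first.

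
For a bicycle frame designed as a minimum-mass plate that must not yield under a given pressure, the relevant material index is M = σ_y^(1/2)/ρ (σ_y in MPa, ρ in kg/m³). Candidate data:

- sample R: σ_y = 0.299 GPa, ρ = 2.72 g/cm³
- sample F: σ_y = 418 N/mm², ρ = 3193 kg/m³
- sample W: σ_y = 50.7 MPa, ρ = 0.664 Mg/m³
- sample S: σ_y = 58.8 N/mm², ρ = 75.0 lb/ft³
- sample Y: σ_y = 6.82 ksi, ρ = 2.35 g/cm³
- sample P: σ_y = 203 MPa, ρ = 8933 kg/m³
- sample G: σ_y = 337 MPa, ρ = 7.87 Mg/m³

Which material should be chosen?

In SI units:
  sample R: σ_y = 299.0 MPa, ρ = 2720 kg/m³
  sample F: σ_y = 418.0 MPa, ρ = 3193 kg/m³
  sample W: σ_y = 50.70 MPa, ρ = 664.0 kg/m³
  sample S: σ_y = 58.80 MPa, ρ = 1201 kg/m³
  sample Y: σ_y = 47.02 MPa, ρ = 2350 kg/m³
  sample P: σ_y = 203.0 MPa, ρ = 8933 kg/m³
  sample G: σ_y = 337.0 MPa, ρ = 7870 kg/m³
  sample W: M = 10.7×10⁻³
  sample F: M = 6.40×10⁻³
  sample S: M = 6.38×10⁻³
  sample R: M = 6.36×10⁻³
  sample Y: M = 2.92×10⁻³
  sample G: M = 2.33×10⁻³
  sample P: M = 1.59×10⁻³
Highest index: sample W.

sample W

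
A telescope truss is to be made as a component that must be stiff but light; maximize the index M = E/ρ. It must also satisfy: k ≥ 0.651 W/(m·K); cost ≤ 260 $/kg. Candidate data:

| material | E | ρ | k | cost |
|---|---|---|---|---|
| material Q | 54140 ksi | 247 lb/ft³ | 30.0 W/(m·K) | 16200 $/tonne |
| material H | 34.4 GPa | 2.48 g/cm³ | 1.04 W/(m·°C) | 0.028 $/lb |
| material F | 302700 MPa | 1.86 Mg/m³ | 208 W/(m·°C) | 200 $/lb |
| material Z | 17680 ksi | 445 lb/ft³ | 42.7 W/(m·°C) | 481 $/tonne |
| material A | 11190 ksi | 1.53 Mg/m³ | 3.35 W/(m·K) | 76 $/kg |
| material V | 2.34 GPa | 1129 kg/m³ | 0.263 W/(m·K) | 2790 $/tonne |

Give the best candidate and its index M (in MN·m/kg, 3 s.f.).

material Q, M = 94.3 MN·m/kg

Screen on constraints: k ≥ 0.651 W/(m·K); cost ≤ 260 $/kg. Survivors: material Q, material H, material Z, material A.
In SI units:
  material Q: E = 373.3 GPa, ρ = 3957 kg/m³
  material H: E = 34.40 GPa, ρ = 2480 kg/m³
  material Z: E = 121.9 GPa, ρ = 7128 kg/m³
  material A: E = 77.15 GPa, ρ = 1530 kg/m³
  material Q: M = 94.3 MN·m/kg
  material A: M = 50.4 MN·m/kg
  material Z: M = 17.1 MN·m/kg
  material H: M = 13.9 MN·m/kg
Highest index: material Q.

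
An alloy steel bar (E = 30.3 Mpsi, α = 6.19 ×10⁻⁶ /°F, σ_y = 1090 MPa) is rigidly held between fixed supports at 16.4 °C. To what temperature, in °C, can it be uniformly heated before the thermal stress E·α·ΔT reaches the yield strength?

485 °C

E = 30.3 Mpsi = 208.9 GPa.
α = 6.19×10⁻⁶/°F × 9/5 = 11.1×10⁻⁶/K.
E·α·ΔT = 1090 MPa ⇒ ΔT = 1090 / (208.9×10³ × 11.1×10⁻⁶) = 468.3 K.
T = 16.4 + 468.3 = 484.7 °C.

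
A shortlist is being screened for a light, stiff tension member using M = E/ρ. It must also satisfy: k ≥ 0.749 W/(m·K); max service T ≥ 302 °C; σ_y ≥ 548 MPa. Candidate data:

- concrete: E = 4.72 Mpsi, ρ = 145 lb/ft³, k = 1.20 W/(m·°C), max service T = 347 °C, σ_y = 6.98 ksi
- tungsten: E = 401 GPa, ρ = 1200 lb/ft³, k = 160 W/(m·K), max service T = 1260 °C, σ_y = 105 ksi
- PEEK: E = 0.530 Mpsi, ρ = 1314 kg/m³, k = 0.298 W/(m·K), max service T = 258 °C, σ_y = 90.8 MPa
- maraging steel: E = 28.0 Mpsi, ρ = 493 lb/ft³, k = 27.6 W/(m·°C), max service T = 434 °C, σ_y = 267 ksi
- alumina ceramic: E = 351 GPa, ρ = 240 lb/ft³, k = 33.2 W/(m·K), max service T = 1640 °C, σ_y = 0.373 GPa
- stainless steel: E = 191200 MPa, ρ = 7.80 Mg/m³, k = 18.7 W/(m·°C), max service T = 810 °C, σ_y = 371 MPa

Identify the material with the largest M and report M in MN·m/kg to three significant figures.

Screen on constraints: k ≥ 0.749 W/(m·K); max service T ≥ 302 °C; σ_y ≥ 548 MPa. Survivors: tungsten, maraging steel.
Convert each candidate to consistent units, then evaluate M:
  tungsten: E = 401.0 GPa, ρ = 19220 kg/m³
  maraging steel: E = 193.1 GPa, ρ = 7897 kg/m³
  maraging steel: M = 24.4 MN·m/kg
  tungsten: M = 20.9 MN·m/kg
The maximum is for maraging steel.

maraging steel, M = 24.4 MN·m/kg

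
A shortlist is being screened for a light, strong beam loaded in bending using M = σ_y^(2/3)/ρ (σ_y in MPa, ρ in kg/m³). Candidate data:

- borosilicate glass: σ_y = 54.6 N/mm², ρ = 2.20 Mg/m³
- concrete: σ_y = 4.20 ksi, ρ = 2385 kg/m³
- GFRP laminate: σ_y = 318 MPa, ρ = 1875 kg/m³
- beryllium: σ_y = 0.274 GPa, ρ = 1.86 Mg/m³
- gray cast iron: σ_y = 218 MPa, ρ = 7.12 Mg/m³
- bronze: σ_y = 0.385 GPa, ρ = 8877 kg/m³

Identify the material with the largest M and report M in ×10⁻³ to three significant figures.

GFRP laminate, M = 24.8×10⁻³

In SI units:
  borosilicate glass: σ_y = 54.60 MPa, ρ = 2200 kg/m³
  concrete: σ_y = 28.96 MPa, ρ = 2385 kg/m³
  GFRP laminate: σ_y = 318.0 MPa, ρ = 1875 kg/m³
  beryllium: σ_y = 274.0 MPa, ρ = 1860 kg/m³
  gray cast iron: σ_y = 218.0 MPa, ρ = 7120 kg/m³
  bronze: σ_y = 385.0 MPa, ρ = 8877 kg/m³
  GFRP laminate: M = 24.8×10⁻³
  beryllium: M = 22.7×10⁻³
  borosilicate glass: M = 6.54×10⁻³
  bronze: M = 5.96×10⁻³
  gray cast iron: M = 5.09×10⁻³
  concrete: M = 3.95×10⁻³
The maximum is for GFRP laminate.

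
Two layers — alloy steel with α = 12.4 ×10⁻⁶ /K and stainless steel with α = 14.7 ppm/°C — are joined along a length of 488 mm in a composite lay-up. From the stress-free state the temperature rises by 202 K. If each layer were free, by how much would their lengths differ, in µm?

227 µm

Δα = |12.4 − 14.7|×10⁻⁶/K = 2.30×10⁻⁶/K.
ΔL_mismatch = Δα·L·ΔT = 2.30×10⁻⁶ × 488.0 mm × 202.0 K = 227 µm.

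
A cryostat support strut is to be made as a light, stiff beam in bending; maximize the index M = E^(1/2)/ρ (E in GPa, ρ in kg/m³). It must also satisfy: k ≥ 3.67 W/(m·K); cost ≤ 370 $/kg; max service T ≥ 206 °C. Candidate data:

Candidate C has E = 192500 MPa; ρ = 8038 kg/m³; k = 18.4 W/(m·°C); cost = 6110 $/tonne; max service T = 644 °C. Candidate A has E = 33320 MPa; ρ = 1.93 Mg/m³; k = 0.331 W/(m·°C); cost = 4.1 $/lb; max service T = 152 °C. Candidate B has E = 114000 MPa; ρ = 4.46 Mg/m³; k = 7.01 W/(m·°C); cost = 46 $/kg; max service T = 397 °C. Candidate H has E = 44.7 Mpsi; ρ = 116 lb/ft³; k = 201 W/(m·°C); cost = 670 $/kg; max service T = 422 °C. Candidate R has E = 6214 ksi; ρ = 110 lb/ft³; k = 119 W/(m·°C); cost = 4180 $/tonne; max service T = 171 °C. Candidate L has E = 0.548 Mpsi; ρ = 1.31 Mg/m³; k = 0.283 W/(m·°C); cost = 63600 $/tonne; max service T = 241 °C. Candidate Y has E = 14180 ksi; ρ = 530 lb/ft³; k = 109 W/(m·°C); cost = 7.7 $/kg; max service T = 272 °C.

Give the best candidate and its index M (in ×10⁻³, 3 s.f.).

candidate B, M = 2.39×10⁻³

Screen on constraints: k ≥ 3.67 W/(m·K); cost ≤ 370 $/kg; max service T ≥ 206 °C. Survivors: candidate C, candidate B, candidate Y.
Convert each candidate to consistent units, then evaluate M:
  candidate C: E = 192.5 GPa, ρ = 8038 kg/m³
  candidate B: E = 114.0 GPa, ρ = 4460 kg/m³
  candidate Y: E = 97.77 GPa, ρ = 8490 kg/m³
  candidate B: M = 2.39×10⁻³
  candidate C: M = 1.73×10⁻³
  candidate Y: M = 1.16×10⁻³
The maximum is for candidate B.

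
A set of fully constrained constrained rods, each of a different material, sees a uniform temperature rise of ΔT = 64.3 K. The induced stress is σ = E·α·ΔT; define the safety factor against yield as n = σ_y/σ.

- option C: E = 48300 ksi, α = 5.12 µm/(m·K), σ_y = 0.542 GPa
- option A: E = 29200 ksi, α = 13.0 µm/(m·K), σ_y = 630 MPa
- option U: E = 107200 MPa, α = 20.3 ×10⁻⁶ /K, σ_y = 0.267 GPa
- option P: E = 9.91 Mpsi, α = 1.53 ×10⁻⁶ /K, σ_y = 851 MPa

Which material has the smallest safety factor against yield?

option U

With everything in SI (GPa, ×10⁻⁶/K, MPa):
  option C: E = 333.0, α = 5.12, σ_y = 542.0 → σ = 110 MPa, n = 4.94
  option A: E = 201.3, α = 13.0, σ_y = 630.0 → σ = 168 MPa, n = 3.74
  option U: E = 107.2, α = 20.3, σ_y = 267.0 → σ = 140 MPa, n = 1.91
  option P: E = 68.33, α = 1.53, σ_y = 851.0 → σ = 6.72 MPa, n = 127
Option U has the lowest safety factor, n = 1.91.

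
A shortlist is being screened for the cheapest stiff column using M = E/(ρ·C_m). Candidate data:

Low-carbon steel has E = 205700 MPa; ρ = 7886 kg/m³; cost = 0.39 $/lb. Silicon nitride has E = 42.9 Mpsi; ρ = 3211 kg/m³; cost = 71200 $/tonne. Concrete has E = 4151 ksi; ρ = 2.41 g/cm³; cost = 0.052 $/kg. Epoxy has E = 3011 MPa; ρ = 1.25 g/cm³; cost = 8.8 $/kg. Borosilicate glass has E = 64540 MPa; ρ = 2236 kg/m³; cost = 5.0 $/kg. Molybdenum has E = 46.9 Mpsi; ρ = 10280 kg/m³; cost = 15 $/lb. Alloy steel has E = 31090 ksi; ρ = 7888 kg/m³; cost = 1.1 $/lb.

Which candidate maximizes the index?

Putting every candidate on a common basis:
  low-carbon steel: E = 205.7 GPa, ρ = 7886 kg/m³, cost = 0.8598 $/kg
  silicon nitride: E = 295.8 GPa, ρ = 3211 kg/m³, cost = 71.20 $/kg
  concrete: E = 28.62 GPa, ρ = 2410 kg/m³, cost = 0.05200 $/kg
  epoxy: E = 3.011 GPa, ρ = 1250 kg/m³, cost = 8.800 $/kg
  borosilicate glass: E = 64.54 GPa, ρ = 2236 kg/m³, cost = 5.000 $/kg
  molybdenum: E = 323.4 GPa, ρ = 10280 kg/m³, cost = 33.07 $/kg
  alloy steel: E = 214.4 GPa, ρ = 7888 kg/m³, cost = 2.425 $/kg
  concrete: M = 228 MN·m per $
  low-carbon steel: M = 30.3 MN·m per $
  alloy steel: M = 11.2 MN·m per $
  borosilicate glass: M = 5.77 MN·m per $
  silicon nitride: M = 1.29 MN·m per $
  molybdenum: M = 0.951 MN·m per $
  epoxy: M = 0.274 MN·m per $
Highest index: concrete.

concrete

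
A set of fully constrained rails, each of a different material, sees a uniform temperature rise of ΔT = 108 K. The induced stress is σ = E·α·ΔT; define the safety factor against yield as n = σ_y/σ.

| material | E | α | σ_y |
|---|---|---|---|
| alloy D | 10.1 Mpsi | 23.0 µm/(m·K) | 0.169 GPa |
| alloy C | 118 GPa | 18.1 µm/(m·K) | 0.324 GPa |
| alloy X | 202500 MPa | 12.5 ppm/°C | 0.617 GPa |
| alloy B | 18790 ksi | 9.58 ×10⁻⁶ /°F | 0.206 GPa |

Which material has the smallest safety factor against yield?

In consistent units (E in GPa, α in ×10⁻⁶/K, σ_y in MPa):
  alloy D: E = 69.64, α = 23.0, σ_y = 169.0 → σ = 173 MPa, n = 0.977
  alloy C: E = 118.0, α = 18.1, σ_y = 324.0 → σ = 231 MPa, n = 1.40
  alloy X: E = 202.5, α = 12.5, σ_y = 617.0 → σ = 273 MPa, n = 2.26
  alloy B: E = 129.6, α = 17.2, σ_y = 206.0 → σ = 241 MPa, n = 0.854
Alloy B has the lowest safety factor, n = 0.854.

alloy B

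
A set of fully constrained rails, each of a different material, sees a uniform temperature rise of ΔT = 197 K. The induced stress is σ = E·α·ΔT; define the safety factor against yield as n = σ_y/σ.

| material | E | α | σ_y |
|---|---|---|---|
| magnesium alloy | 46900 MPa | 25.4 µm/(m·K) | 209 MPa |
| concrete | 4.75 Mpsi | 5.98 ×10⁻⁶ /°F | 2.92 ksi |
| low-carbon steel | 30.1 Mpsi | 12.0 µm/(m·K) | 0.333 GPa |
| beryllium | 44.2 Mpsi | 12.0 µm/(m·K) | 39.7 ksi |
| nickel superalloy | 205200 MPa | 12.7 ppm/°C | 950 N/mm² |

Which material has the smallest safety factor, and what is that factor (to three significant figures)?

With everything in SI (GPa, ×10⁻⁶/K, MPa):
  magnesium alloy: E = 46.90, α = 25.4, σ_y = 209.0 → σ = 235 MPa, n = 0.891
  concrete: E = 32.75, α = 10.8, σ_y = 20.13 → σ = 69.4 MPa, n = 0.290
  low-carbon steel: E = 207.5, α = 12.0, σ_y = 333.0 → σ = 491 MPa, n = 0.679
  beryllium: E = 304.7, α = 12.0, σ_y = 273.7 → σ = 720 MPa, n = 0.380
  nickel superalloy: E = 205.2, α = 12.7, σ_y = 950.0 → σ = 513 MPa, n = 1.85
Smallest n: concrete with n = 0.290.

concrete, n = 0.290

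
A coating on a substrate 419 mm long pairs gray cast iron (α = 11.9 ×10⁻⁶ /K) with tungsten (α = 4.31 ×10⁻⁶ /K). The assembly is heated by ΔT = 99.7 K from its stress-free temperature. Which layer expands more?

gray cast iron

α(gray cast iron) = 11.9×10⁻⁶/K vs α(tungsten) = 4.31×10⁻⁶/K.
Higher α expands more for the same ΔT: gray cast iron.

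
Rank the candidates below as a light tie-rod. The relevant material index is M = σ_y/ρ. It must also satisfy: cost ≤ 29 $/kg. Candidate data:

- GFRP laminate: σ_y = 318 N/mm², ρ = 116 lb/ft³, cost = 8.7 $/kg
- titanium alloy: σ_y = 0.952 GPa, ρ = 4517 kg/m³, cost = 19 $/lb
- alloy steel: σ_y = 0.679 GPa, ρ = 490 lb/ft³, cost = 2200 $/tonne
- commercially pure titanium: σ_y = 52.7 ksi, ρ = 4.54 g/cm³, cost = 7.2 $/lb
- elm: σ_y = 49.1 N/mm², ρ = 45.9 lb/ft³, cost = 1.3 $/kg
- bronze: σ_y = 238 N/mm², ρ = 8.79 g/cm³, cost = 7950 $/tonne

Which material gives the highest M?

GFRP laminate

Screen on constraints: cost ≤ 29 $/kg. Survivors: GFRP laminate, alloy steel, commercially pure titanium, elm, bronze.
Convert each candidate to consistent units, then evaluate M:
  GFRP laminate: σ_y = 318.0 MPa, ρ = 1858 kg/m³
  alloy steel: σ_y = 679.0 MPa, ρ = 7849 kg/m³
  commercially pure titanium: σ_y = 363.4 MPa, ρ = 4540 kg/m³
  elm: σ_y = 49.10 MPa, ρ = 735.2 kg/m³
  bronze: σ_y = 238.0 MPa, ρ = 8790 kg/m³
  GFRP laminate: M = 171 kN·m/kg
  alloy steel: M = 86.5 kN·m/kg
  commercially pure titanium: M = 80.0 kN·m/kg
  elm: M = 66.8 kN·m/kg
  bronze: M = 27.1 kN·m/kg
GFRP laminate ranks first.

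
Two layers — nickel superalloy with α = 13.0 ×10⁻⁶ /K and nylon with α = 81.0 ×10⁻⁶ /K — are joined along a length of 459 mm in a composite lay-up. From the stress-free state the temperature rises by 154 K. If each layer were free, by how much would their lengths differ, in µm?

4810 µm

Δα = |13.0 − 81.0|×10⁻⁶/K = 68.0×10⁻⁶/K.
ΔL_mismatch = Δα·L·ΔT = 68.0×10⁻⁶ × 459.0 mm × 154.0 K = 4810 µm.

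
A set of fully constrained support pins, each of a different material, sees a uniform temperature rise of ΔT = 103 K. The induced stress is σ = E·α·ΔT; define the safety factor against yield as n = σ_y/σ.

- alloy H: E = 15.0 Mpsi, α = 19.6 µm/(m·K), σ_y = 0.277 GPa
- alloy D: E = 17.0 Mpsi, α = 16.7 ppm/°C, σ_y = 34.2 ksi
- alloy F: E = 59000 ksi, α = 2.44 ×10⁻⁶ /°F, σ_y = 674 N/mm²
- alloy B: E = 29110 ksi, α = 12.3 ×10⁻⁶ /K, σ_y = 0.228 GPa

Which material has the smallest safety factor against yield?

alloy B

In consistent units (E in GPa, α in ×10⁻⁶/K, σ_y in MPa):
  alloy H: E = 103.4, α = 19.6, σ_y = 277.0 → σ = 209 MPa, n = 1.33
  alloy D: E = 117.2, α = 16.7, σ_y = 235.8 → σ = 202 MPa, n = 1.17
  alloy F: E = 406.8, α = 4.39, σ_y = 674.0 → σ = 184 MPa, n = 3.66
  alloy B: E = 200.7, α = 12.3, σ_y = 228.0 → σ = 254 MPa, n = 0.897
The minimum is alloy B at n = 0.897.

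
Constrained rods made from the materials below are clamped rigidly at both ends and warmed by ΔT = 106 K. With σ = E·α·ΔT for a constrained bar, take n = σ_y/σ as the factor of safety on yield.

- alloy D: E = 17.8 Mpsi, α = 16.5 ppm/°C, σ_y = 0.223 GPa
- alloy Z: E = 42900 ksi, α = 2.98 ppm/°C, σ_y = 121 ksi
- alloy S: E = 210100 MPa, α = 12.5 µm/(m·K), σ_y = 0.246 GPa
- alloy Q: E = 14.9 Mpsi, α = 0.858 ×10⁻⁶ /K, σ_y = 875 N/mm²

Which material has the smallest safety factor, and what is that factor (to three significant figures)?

Per material, after unit conversion:
  alloy D: E = 122.7, α = 16.5, σ_y = 223.0 → σ = 215 MPa, n = 1.04
  alloy Z: E = 295.8, α = 2.98, σ_y = 834.3 → σ = 93.4 MPa, n = 8.93
  alloy S: E = 210.1, α = 12.5, σ_y = 246.0 → σ = 278 MPa, n = 0.884
  alloy Q: E = 102.7, α = 0.858, σ_y = 875.0 → σ = 9.34 MPa, n = 93.7
The minimum is alloy S at n = 0.884.

alloy S, n = 0.884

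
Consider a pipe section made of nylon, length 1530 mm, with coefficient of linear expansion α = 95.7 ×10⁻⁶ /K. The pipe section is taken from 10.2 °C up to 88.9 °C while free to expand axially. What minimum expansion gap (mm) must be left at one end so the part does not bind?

11.5 mm

ΔT = 88.9 − 10.2 = 78.70 K.
ΔL = α·L₀·ΔT = 95.7×10⁻⁶ × 1530 mm × 78.70 K = 11.5 mm.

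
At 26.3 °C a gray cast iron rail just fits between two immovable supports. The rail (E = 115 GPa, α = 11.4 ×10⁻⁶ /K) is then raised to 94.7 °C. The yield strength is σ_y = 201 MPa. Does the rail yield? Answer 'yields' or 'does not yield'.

ΔT = 68.40 K. Constrained thermal stress σ = E·α·ΔT = 115.0×10³ MPa × 11.4×10⁻⁶ × 68.40 = 89.7 MPa (compressive).
Compare to σ_y = 201 MPa: σ < σ_y, so it does not yield.

does not yield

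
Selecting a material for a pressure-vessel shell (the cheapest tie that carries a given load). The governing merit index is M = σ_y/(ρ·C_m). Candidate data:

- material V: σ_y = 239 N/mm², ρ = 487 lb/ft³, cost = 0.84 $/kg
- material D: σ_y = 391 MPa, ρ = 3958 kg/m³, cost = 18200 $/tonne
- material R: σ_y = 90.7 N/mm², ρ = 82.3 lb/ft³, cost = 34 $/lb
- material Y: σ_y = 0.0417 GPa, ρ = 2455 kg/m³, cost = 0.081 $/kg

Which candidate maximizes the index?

After converting to SI:
  material V: σ_y = 239.0 MPa, ρ = 7801 kg/m³, cost = 0.8400 $/kg
  material D: σ_y = 391.0 MPa, ρ = 3958 kg/m³, cost = 18.20 $/kg
  material R: σ_y = 90.70 MPa, ρ = 1318 kg/m³, cost = 74.96 $/kg
  material Y: σ_y = 41.70 MPa, ρ = 2455 kg/m³, cost = 0.08100 $/kg
  material Y: M = 210 kN·m per $
  material V: M = 36.5 kN·m per $
  material D: M = 5.43 kN·m per $
  material R: M = 0.918 kN·m per $
Highest index: material Y.

material Y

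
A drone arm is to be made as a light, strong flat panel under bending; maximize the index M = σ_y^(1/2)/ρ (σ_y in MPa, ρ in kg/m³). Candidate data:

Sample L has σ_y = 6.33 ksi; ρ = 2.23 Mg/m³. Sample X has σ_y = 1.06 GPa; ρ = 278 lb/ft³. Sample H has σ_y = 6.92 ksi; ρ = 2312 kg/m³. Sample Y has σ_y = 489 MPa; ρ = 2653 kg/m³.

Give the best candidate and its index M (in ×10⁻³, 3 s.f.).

Normalizing units and computing the index:
  sample L: σ_y = 43.64 MPa, ρ = 2230 kg/m³
  sample X: σ_y = 1060 MPa, ρ = 4453 kg/m³
  sample H: σ_y = 47.71 MPa, ρ = 2312 kg/m³
  sample Y: σ_y = 489.0 MPa, ρ = 2653 kg/m³
  sample Y: M = 8.34×10⁻³
  sample X: M = 7.31×10⁻³
  sample H: M = 2.99×10⁻³
  sample L: M = 2.96×10⁻³
Highest index: sample Y.

sample Y, M = 8.34×10⁻³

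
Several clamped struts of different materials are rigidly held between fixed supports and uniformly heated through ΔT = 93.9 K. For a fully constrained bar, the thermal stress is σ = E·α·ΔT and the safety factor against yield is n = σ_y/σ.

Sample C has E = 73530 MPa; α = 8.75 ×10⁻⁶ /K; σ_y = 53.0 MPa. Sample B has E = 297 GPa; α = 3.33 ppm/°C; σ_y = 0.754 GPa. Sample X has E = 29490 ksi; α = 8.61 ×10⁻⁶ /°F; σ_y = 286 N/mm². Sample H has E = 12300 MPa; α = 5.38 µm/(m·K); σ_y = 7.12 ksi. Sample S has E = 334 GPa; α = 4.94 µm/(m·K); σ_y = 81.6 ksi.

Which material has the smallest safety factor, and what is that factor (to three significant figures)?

With everything in SI (GPa, ×10⁻⁶/K, MPa):
  sample C: E = 73.53, α = 8.75, σ_y = 53.00 → σ = 60.4 MPa, n = 0.877
  sample B: E = 297.0, α = 3.33, σ_y = 754.0 → σ = 92.9 MPa, n = 8.12
  sample X: E = 203.3, α = 15.5, σ_y = 286.0 → σ = 296 MPa, n = 0.967
  sample H: E = 12.30, α = 5.38, σ_y = 49.09 → σ = 6.21 MPa, n = 7.90
  sample S: E = 334.0, α = 4.94, σ_y = 562.6 → σ = 155 MPa, n = 3.63
Smallest n: sample C with n = 0.877.

sample C, n = 0.877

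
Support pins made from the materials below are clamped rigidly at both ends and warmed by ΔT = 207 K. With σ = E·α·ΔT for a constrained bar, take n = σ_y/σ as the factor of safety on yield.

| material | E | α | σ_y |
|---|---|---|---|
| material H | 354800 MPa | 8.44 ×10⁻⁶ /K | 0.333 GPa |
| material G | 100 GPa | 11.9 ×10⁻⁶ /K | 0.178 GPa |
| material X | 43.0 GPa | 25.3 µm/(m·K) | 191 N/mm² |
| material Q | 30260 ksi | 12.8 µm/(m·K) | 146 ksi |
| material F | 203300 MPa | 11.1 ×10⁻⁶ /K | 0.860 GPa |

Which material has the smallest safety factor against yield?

material H

In consistent units (E in GPa, α in ×10⁻⁶/K, σ_y in MPa):
  material H: E = 354.8, α = 8.44, σ_y = 333.0 → σ = 620 MPa, n = 0.537
  material G: E = 100.0, α = 11.9, σ_y = 178.0 → σ = 246 MPa, n = 0.723
  material X: E = 43.00, α = 25.3, σ_y = 191.0 → σ = 225 MPa, n = 0.848
  material Q: E = 208.6, α = 12.8, σ_y = 1007 → σ = 553 MPa, n = 1.82
  material F: E = 203.3, α = 11.1, σ_y = 860.0 → σ = 467 MPa, n = 1.84
The minimum is material H at n = 0.537.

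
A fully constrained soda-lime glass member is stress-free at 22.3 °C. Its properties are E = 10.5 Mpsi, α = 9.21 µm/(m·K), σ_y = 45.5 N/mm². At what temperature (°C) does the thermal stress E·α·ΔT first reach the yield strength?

90.5 °C

E = 10.5 Mpsi = 72.39 GPa.
σ_y = 45.5 N/mm² = 45.50 MPa.
E·α·ΔT = 45.50 MPa ⇒ ΔT = 45.50 / (72.39×10³ × 9.21×10⁻⁶) = 68.24 K.
T = 22.3 + 68.24 = 90.54 °C.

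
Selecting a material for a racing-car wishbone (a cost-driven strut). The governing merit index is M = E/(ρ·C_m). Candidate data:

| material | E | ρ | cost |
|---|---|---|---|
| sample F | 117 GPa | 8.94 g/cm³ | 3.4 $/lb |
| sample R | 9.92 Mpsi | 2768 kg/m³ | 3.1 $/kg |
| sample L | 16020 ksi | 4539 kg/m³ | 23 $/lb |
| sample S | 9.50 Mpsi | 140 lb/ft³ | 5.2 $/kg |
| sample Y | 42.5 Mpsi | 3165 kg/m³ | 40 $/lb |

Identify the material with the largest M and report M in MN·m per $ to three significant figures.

Convert each candidate to consistent units, then evaluate M:
  sample F: E = 117.0 GPa, ρ = 8940 kg/m³, cost = 7.496 $/kg
  sample R: E = 68.40 GPa, ρ = 2768 kg/m³, cost = 3.100 $/kg
  sample L: E = 110.5 GPa, ρ = 4539 kg/m³, cost = 50.71 $/kg
  sample S: E = 65.50 GPa, ρ = 2243 kg/m³, cost = 5.200 $/kg
  sample Y: E = 293.0 GPa, ρ = 3165 kg/m³, cost = 88.18 $/kg
  sample R: M = 7.97 MN·m per $
  sample S: M = 5.62 MN·m per $
  sample F: M = 1.75 MN·m per $
  sample Y: M = 1.05 MN·m per $
  sample L: M = 0.480 MN·m per $
The maximum is for sample R.

sample R, M = 7.97 MN·m per $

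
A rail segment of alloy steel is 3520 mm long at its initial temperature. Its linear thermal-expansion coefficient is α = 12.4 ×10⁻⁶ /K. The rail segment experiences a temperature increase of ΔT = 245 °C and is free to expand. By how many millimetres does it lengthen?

ΔL = α·L₀·ΔT = 12.4×10⁻⁶ × 3520 mm × 245.0 K = 10.7 mm.

10.7 mm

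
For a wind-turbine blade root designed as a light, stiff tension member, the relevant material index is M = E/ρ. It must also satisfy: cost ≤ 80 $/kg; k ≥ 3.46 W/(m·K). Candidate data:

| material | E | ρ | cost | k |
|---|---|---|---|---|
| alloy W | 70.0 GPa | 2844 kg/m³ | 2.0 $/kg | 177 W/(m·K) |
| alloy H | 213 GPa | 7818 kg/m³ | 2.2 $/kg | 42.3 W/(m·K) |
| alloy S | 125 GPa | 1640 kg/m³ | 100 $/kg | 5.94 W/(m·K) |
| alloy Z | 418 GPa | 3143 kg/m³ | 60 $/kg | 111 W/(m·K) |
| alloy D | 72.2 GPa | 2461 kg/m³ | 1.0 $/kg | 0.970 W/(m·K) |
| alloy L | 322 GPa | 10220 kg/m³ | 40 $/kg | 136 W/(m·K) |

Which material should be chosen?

Screen on constraints: cost ≤ 80 $/kg; k ≥ 3.46 W/(m·K). Survivors: alloy W, alloy H, alloy Z, alloy L.
Per-candidate index values:
  alloy Z: M = 133 MN·m/kg
  alloy L: M = 31.5 MN·m/kg
  alloy H: M = 27.2 MN·m/kg
  alloy W: M = 24.6 MN·m/kg
Alloy Z has the largest M.

alloy Z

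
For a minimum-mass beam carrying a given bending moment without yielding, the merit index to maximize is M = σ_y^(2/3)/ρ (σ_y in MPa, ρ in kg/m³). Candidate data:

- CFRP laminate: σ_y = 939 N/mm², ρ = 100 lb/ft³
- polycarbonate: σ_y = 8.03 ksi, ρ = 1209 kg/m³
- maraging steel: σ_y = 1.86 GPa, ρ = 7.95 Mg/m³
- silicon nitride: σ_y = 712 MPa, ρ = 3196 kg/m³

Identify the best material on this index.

After converting to SI:
  CFRP laminate: σ_y = 939.0 MPa, ρ = 1602 kg/m³
  polycarbonate: σ_y = 55.36 MPa, ρ = 1209 kg/m³
  maraging steel: σ_y = 1860 MPa, ρ = 7950 kg/m³
  silicon nitride: σ_y = 712.0 MPa, ρ = 3196 kg/m³
  CFRP laminate: M = 59.9×10⁻³
  silicon nitride: M = 24.9×10⁻³
  maraging steel: M = 19.0×10⁻³
  polycarbonate: M = 12.0×10⁻³
CFRP laminate has the largest M.

CFRP laminate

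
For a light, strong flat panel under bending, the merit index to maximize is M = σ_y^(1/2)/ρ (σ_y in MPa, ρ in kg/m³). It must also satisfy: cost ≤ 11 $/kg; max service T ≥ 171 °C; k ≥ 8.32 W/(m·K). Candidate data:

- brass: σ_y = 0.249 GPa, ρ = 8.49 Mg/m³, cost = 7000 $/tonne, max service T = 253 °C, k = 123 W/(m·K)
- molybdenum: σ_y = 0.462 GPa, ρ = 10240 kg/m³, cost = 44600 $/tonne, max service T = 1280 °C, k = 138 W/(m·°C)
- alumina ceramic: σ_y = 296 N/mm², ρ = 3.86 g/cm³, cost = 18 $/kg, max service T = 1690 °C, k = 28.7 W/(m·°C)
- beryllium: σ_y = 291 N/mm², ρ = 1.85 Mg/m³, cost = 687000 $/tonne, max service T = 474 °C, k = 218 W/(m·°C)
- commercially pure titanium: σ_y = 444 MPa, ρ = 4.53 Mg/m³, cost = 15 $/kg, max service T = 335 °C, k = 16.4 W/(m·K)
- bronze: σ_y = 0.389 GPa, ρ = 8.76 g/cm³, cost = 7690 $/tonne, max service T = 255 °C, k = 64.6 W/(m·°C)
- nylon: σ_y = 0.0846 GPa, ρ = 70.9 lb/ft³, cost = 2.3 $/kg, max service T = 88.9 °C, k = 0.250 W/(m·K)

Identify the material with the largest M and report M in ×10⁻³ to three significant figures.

bronze, M = 2.25×10⁻³

Screen on constraints: cost ≤ 11 $/kg; max service T ≥ 171 °C; k ≥ 8.32 W/(m·K). Survivors: brass, bronze.
Convert each candidate to consistent units, then evaluate M:
  brass: σ_y = 249.0 MPa, ρ = 8490 kg/m³
  bronze: σ_y = 389.0 MPa, ρ = 8760 kg/m³
  bronze: M = 2.25×10⁻³
  brass: M = 1.86×10⁻³
Highest index: bronze.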